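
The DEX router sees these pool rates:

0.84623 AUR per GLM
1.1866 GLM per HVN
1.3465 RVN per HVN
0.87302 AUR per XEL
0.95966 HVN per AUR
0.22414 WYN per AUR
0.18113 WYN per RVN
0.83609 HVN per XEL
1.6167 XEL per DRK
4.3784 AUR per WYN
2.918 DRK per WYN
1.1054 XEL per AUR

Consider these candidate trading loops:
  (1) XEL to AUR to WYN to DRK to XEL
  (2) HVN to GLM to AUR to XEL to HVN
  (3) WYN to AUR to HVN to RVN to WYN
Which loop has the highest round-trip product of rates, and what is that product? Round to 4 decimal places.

(1) 0.87302 × 0.22414 × 2.918 × 1.6167 = 0.92312
(2) 1.1866 × 0.84623 × 1.1054 × 0.83609 = 0.92804
(3) 4.3784 × 0.95966 × 1.3465 × 0.18113 = 1.02478
Highest is cycle (3) at 1.0248 (>1, arbitrage).

1.0248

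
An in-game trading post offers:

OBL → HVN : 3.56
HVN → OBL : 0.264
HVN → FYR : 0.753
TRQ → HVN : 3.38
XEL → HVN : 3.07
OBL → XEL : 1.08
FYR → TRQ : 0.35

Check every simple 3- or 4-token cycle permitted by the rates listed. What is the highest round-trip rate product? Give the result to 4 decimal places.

0.8908

HVN→FYR→TRQ→HVN: 0.753 × 0.35 × 3.38 = 0.89080
OBL→XEL→HVN→OBL: 1.08 × 3.07 × 0.264 = 0.87532
Maximum is HVN→FYR→TRQ→HVN at 0.8908; no arbitrage — every cycle loses value.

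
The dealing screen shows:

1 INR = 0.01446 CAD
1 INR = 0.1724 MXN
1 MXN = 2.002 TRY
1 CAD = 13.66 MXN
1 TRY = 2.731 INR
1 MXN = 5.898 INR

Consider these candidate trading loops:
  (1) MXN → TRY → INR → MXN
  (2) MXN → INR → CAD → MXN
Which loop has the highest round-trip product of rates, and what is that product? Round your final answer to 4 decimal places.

1.1650

(1) 2.002 × 2.731 × 0.1724 = 0.94259
(2) 5.898 × 0.01446 × 13.66 = 1.16499
Highest is cycle (2) at 1.1650 (>1, arbitrage).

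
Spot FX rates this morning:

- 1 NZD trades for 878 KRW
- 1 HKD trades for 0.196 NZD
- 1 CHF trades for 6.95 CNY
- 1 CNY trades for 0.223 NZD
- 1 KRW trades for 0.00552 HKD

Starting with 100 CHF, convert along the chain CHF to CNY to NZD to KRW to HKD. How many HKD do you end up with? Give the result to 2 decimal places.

751.14

100 CHF × 6.95 = 695 CNY
695 CNY × 0.223 = 154.985 NZD
154.985 NZD × 878 = 136076.83 KRW
136076.83 KRW × 0.00552 = 751.1441016 HKD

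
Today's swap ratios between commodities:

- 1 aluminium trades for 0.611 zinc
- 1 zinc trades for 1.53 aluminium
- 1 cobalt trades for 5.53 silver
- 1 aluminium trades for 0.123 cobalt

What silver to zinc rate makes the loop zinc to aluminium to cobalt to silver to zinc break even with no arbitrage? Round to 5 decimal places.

Known legs of the cycle: 1.53 × 0.123 × 5.53 = 1.0406907
For no arbitrage the full-cycle product must be 1, so the missing rate is 1 / 1.0406907 ≈ 0.9609003.

0.96090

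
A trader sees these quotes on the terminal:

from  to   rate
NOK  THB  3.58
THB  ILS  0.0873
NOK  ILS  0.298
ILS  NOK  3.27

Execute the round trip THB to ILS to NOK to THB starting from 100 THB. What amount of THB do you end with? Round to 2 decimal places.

100 THB × 0.0873 = 8.73 ILS
8.73 ILS × 3.27 = 28.5471 NOK
28.5471 NOK × 3.58 = 102.198618 THB

102.20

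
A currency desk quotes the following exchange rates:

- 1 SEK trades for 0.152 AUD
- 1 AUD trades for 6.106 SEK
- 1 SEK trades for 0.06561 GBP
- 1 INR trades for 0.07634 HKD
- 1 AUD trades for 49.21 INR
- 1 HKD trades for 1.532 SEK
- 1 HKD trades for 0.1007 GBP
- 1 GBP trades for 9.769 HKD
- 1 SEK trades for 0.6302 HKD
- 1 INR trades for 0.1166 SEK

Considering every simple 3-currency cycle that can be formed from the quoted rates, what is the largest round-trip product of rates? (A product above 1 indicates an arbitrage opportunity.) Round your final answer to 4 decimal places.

0.9819

SEK→GBP→HKD→SEK: 0.06561 × 9.769 × 1.532 = 0.98193
SEK→AUD→INR→SEK: 0.152 × 49.21 × 0.1166 = 0.87216
Maximum is SEK→GBP→HKD→SEK at 0.9819; no arbitrage — every cycle loses value.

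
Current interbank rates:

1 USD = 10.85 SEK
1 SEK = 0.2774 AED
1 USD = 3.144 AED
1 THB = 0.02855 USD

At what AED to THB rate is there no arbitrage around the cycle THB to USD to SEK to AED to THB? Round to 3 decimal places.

Known legs of the cycle: 0.02855 × 10.85 × 0.2774 = 0.0859295045
For no arbitrage the full-cycle product must be 1, so the missing rate is 1 / 0.0859295045 ≈ 11.63745.

11.637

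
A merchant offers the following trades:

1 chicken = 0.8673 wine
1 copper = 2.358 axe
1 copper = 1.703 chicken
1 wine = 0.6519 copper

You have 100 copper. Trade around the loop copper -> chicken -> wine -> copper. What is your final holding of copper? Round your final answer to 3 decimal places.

100 copper × 1.703 = 170.3 chicken
170.3 chicken × 0.8673 = 147.70119 wine
147.70119 wine × 0.6519 = 96.286405761 copper

96.286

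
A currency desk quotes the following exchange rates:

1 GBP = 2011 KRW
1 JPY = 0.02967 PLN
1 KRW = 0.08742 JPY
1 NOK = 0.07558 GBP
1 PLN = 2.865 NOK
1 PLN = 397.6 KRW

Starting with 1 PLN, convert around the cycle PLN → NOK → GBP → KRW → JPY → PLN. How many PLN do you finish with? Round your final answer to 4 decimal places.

1.1295

1 PLN × 2.865 = 2.865 NOK
2.865 NOK × 0.07558 = 0.2165367 GBP
0.2165367 GBP × 2011 = 435.4553037 KRW
435.4553037 KRW × 0.08742 = 38.067502649454 JPY
38.067502649454 JPY × 0.02967 = 1.12946280360930018 PLN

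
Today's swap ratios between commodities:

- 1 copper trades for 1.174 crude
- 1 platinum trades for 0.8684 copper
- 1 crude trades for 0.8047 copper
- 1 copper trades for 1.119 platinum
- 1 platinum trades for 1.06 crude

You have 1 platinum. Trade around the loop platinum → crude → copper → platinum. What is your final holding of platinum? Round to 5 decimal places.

1 platinum × 1.06 = 1.06 crude
1.06 crude × 0.8047 = 0.852982 copper
0.852982 copper × 1.119 = 0.954486858 platinum

0.95449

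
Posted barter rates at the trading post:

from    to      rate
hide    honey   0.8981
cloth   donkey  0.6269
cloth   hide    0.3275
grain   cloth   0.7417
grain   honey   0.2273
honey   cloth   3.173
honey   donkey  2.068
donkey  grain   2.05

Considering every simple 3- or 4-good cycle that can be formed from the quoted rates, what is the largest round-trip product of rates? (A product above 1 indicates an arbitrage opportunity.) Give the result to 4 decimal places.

0.9636

grain→honey→donkey→grain: 0.2273 × 2.068 × 2.05 = 0.96362
grain→cloth→donkey→grain: 0.7417 × 0.6269 × 2.05 = 0.95319
honey→cloth→hide→honey: 3.173 × 0.3275 × 0.8981 = 0.93327
grain→honey→cloth→donkey→grain: 0.2273 × 3.173 × 0.6269 × 2.05 = 0.92688
Maximum is grain→honey→donkey→grain at 0.9636; no arbitrage — every cycle loses value.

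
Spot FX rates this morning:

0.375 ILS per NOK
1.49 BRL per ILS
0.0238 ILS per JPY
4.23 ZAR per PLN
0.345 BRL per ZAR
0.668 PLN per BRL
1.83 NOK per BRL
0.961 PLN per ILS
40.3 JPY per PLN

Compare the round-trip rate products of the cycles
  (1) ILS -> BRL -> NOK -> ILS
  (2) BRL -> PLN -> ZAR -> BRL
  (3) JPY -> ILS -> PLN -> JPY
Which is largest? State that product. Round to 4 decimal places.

1.0225

(1) 1.49 × 1.83 × 0.375 = 1.02251
(2) 0.668 × 4.23 × 0.345 = 0.97485
(3) 0.0238 × 0.961 × 40.3 = 0.92173
Highest is cycle (1) at 1.0225 (>1, arbitrage).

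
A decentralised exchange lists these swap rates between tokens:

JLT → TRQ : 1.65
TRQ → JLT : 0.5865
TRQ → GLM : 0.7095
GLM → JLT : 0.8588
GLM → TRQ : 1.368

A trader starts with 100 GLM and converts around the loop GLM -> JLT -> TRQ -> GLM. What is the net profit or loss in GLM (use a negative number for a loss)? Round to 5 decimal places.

0.53757

100 GLM × 0.8588 = 85.88 JLT
85.88 JLT × 1.65 = 141.702 TRQ
141.702 TRQ × 0.7095 = 100.537569 GLM
Net change: 100.537569 − 100 = 0.537569 GLM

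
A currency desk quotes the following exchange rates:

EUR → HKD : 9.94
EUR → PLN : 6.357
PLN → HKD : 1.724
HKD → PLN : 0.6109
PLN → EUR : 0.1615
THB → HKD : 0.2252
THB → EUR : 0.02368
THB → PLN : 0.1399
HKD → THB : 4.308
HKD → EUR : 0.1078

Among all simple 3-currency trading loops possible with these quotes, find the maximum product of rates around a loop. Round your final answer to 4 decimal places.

1.1814

HKD→EUR→PLN→HKD: 0.1078 × 6.357 × 1.724 = 1.18143
HKD→THB→PLN→HKD: 4.308 × 0.1399 × 1.724 = 1.03904
HKD→THB→EUR→HKD: 4.308 × 0.02368 × 9.94 = 1.01401
HKD→PLN→EUR→HKD: 0.6109 × 0.1615 × 9.94 = 0.98068
Maximum is HKD→EUR→PLN→HKD at 1.1814; arbitrage exists.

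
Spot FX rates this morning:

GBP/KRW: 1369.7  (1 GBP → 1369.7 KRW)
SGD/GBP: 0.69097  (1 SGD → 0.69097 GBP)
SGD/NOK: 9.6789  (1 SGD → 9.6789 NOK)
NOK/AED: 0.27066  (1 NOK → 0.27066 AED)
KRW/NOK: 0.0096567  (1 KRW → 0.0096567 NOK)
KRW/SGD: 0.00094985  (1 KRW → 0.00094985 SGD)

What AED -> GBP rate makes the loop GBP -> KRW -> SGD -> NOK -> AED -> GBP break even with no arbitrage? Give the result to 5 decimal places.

Known legs of the cycle: 1369.7 × 0.00094985 × 9.6789 × 0.27066 = 3.40824309222530133
For no arbitrage the full-cycle product must be 1, so the missing rate is 1 / 3.40824309222530133 ≈ 0.2934063.

0.29341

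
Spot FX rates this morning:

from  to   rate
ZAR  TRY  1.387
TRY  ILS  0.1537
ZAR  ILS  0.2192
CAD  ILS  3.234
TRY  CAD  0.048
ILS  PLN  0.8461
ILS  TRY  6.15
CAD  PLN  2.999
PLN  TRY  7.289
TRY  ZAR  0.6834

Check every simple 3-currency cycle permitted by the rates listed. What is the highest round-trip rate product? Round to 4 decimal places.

1.0493

TRY→CAD→PLN→TRY: 0.048 × 2.999 × 7.289 = 1.04927
TRY→CAD→ILS→TRY: 0.048 × 3.234 × 6.15 = 0.95468
TRY→ILS→PLN→TRY: 0.1537 × 0.8461 × 7.289 = 0.94790
TRY→ZAR→ILS→TRY: 0.6834 × 0.2192 × 6.15 = 0.92128
Maximum is TRY→CAD→PLN→TRY at 1.0493; arbitrage exists.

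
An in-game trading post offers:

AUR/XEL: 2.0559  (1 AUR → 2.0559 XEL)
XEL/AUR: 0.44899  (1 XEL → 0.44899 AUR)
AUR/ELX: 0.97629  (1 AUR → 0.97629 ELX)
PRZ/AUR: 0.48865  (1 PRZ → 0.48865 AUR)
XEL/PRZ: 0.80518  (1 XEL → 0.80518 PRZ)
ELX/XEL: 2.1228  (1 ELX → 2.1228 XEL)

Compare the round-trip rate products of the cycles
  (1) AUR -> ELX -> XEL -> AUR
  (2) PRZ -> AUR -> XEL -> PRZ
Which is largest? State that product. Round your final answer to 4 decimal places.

(1) 0.97629 × 2.1228 × 0.44899 = 0.93052
(2) 0.48865 × 2.0559 × 0.80518 = 0.80890
Highest is cycle (1) at 0.9305 (≤1, no arbitrage).

0.9305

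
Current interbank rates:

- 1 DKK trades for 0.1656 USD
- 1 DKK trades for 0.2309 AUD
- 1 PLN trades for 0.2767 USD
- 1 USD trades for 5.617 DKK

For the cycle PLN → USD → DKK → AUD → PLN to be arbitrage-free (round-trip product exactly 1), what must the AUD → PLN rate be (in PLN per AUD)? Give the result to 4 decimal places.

2.7865

Known legs of the cycle: 0.2767 × 5.617 × 0.2309 = 0.35887029851
For no arbitrage the full-cycle product must be 1, so the missing rate is 1 / 0.35887029851 ≈ 2.786522.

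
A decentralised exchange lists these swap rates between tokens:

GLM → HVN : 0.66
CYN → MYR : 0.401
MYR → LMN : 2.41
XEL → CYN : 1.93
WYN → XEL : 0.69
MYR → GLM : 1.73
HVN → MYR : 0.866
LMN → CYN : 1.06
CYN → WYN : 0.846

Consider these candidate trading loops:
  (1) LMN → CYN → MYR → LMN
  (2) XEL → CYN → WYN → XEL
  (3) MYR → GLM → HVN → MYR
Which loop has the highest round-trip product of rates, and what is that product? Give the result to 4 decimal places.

(1) 1.06 × 0.401 × 2.41 = 1.02439
(2) 1.93 × 0.846 × 0.69 = 1.12662
(3) 1.73 × 0.66 × 0.866 = 0.98880
Highest is cycle (2) at 1.1266 (>1, arbitrage).

1.1266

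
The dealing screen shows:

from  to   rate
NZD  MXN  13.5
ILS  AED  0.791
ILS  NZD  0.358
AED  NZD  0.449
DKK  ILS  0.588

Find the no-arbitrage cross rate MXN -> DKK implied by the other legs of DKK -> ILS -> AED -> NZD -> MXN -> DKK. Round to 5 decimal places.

0.35470

Known legs of the cycle: 0.588 × 0.791 × 0.449 × 13.5 = 2.819252142
For no arbitrage the full-cycle product must be 1, so the missing rate is 1 / 2.819252142 ≈ 0.3547040.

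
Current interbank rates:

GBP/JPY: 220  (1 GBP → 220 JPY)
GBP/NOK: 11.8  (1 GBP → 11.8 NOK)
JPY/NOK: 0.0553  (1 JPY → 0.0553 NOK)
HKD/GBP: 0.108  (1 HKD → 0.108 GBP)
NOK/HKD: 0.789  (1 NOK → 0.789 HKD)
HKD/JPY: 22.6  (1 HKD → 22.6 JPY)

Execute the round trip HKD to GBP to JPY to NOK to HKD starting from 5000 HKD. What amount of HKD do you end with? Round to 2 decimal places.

5183.45

5000 HKD × 0.108 = 540 GBP
540 GBP × 220 = 118800 JPY
118800 JPY × 0.0553 = 6569.64 NOK
6569.64 NOK × 0.789 = 5183.44596 HKD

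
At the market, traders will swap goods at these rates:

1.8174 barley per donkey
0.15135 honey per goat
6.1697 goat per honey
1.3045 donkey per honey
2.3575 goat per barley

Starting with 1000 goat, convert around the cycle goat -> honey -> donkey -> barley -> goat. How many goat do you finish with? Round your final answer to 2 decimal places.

845.92

1000 goat × 0.15135 = 151.35 honey
151.35 honey × 1.3045 = 197.436075 donkey
197.436075 donkey × 1.8174 = 358.820322705 barley
358.820322705 barley × 2.3575 = 845.9189107770375 goat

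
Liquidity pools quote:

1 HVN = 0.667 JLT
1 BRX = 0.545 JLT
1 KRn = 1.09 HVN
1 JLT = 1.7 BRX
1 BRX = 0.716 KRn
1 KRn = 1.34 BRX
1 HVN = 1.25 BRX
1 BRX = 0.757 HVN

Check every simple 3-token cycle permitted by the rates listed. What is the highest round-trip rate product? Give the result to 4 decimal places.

KRn→HVN→BRX→KRn: 1.09 × 1.25 × 0.716 = 0.97555
JLT→BRX→HVN→JLT: 1.7 × 0.757 × 0.667 = 0.85836
Maximum is KRn→HVN→BRX→KRn at 0.9756; no arbitrage — every cycle loses value.

0.9756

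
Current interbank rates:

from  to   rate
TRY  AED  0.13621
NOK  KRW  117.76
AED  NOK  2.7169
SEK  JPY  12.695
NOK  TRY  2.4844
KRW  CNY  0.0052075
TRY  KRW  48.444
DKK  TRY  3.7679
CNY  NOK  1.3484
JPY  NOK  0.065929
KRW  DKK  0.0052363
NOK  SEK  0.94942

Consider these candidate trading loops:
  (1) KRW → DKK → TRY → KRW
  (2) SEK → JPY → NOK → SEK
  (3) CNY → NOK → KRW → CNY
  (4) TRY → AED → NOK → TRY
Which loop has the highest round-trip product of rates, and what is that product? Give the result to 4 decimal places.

(1) 0.0052363 × 3.7679 × 48.444 = 0.95579
(2) 12.695 × 0.065929 × 0.94942 = 0.79463
(3) 1.3484 × 117.76 × 0.0052075 = 0.82689
(4) 0.13621 × 2.7169 × 2.4844 = 0.91940
Highest is cycle (1) at 0.9558 (≤1, no arbitrage).

0.9558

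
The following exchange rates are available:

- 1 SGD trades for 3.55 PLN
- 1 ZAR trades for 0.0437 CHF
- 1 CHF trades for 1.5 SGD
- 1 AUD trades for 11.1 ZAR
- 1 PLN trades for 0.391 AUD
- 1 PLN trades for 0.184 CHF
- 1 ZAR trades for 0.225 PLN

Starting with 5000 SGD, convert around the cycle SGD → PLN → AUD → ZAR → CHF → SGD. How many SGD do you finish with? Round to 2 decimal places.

5000 SGD × 3.55 = 17750 PLN
17750 PLN × 0.391 = 6940.25 AUD
6940.25 AUD × 11.1 = 77036.775 ZAR
77036.775 ZAR × 0.0437 = 3366.5070675 CHF
3366.5070675 CHF × 1.5 = 5049.76060125 SGD

5049.76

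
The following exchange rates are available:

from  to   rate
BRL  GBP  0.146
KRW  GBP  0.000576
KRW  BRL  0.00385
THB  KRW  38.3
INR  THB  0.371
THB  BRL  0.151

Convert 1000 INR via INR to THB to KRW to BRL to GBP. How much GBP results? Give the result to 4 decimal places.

1000 INR × 0.371 = 371 THB
371 THB × 38.3 = 14209.3 KRW
14209.3 KRW × 0.00385 = 54.705805 BRL
54.705805 BRL × 0.146 = 7.98704753 GBP

7.9870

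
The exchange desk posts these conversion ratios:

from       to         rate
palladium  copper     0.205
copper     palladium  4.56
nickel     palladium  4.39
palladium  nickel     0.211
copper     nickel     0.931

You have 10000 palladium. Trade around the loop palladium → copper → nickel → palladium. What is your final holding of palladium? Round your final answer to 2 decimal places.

10000 palladium × 0.205 = 2050 copper
2050 copper × 0.931 = 1908.55 nickel
1908.55 nickel × 4.39 = 8378.5345 palladium

8378.53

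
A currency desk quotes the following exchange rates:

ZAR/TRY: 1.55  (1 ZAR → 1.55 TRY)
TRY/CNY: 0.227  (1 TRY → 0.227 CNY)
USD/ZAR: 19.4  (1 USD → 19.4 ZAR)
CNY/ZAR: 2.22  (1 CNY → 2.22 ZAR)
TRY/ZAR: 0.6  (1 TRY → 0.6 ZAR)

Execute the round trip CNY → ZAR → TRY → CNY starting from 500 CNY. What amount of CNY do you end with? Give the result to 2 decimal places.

500 CNY × 2.22 = 1110 ZAR
1110 ZAR × 1.55 = 1720.5 TRY
1720.5 TRY × 0.227 = 390.5535 CNY

390.55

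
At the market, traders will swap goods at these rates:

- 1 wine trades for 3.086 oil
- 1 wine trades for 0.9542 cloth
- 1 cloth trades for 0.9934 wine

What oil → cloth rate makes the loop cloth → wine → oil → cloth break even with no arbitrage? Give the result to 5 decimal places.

0.32620

Known legs of the cycle: 0.9934 × 3.086 = 3.0656324
For no arbitrage the full-cycle product must be 1, so the missing rate is 1 / 3.0656324 ≈ 0.3261970.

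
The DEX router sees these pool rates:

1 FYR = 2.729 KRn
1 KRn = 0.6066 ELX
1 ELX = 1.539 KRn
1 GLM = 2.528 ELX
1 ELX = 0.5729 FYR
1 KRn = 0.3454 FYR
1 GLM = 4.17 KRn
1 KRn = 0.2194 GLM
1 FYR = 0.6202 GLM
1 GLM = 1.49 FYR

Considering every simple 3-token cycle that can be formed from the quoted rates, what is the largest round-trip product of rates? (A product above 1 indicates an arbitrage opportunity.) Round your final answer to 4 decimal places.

FYR→KRn→ELX→FYR: 2.729 × 0.6066 × 0.5729 = 0.94839
GLM→ELX→FYR→GLM: 2.528 × 0.5729 × 0.6202 = 0.89823
GLM→KRn→FYR→GLM: 4.17 × 0.3454 × 0.6202 = 0.89329
GLM→FYR→KRn→GLM: 1.49 × 2.729 × 0.2194 = 0.89213
GLM→ELX→KRn→GLM: 2.528 × 1.539 × 0.2194 = 0.85360
Maximum is FYR→KRn→ELX→FYR at 0.9484; no arbitrage — every cycle loses value.

0.9484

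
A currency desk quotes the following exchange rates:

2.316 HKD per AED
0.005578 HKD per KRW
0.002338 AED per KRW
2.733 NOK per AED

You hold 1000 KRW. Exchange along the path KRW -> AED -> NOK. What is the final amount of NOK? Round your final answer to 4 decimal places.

1000 KRW × 0.002338 = 2.338 AED
2.338 AED × 2.733 = 6.389754 NOK

6.3898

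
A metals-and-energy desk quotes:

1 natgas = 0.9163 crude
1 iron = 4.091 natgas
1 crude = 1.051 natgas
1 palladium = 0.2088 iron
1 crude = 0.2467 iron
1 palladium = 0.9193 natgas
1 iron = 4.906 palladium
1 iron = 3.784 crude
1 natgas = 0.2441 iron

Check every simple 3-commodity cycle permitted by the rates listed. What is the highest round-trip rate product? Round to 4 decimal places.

natgas→iron→palladium→natgas: 0.2441 × 4.906 × 0.9193 = 1.10091
natgas→iron→crude→natgas: 0.2441 × 3.784 × 1.051 = 0.97078
natgas→crude→iron→natgas: 0.9163 × 0.2467 × 4.091 = 0.92478
Maximum is natgas→iron→palladium→natgas at 1.1009; arbitrage exists.

1.1009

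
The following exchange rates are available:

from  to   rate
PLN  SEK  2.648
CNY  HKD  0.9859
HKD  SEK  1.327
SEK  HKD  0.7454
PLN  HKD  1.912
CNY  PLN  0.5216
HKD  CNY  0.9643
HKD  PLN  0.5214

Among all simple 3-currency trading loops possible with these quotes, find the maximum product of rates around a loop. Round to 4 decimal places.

1.0291

HKD→PLN→SEK→HKD: 0.5214 × 2.648 × 0.7454 = 1.02915
HKD→CNY→PLN→HKD: 0.9643 × 0.5216 × 1.912 = 0.96170
Maximum is HKD→PLN→SEK→HKD at 1.0291; arbitrage exists.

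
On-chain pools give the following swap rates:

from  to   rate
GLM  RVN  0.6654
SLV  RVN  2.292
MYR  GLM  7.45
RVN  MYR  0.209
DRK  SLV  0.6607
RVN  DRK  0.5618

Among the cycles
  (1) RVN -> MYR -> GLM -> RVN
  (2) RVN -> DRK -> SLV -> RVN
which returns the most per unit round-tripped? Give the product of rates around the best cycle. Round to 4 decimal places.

(1) 0.209 × 7.45 × 0.6654 = 1.03606
(2) 0.5618 × 0.6607 × 2.292 = 0.85075
Highest is cycle (1) at 1.0361 (>1, arbitrage).

1.0361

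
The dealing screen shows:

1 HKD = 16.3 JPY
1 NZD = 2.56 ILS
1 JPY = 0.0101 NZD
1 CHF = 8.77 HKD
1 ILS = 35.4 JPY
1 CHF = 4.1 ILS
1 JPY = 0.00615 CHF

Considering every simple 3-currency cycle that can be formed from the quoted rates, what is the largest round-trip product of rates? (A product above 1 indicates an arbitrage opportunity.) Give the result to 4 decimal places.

ILS→JPY→NZD→ILS: 35.4 × 0.0101 × 2.56 = 0.91530
ILS→JPY→CHF→ILS: 35.4 × 0.00615 × 4.1 = 0.89261
CHF→HKD→JPY→CHF: 8.77 × 16.3 × 0.00615 = 0.87915
Maximum is ILS→JPY→NZD→ILS at 0.9153; no arbitrage — every cycle loses value.

0.9153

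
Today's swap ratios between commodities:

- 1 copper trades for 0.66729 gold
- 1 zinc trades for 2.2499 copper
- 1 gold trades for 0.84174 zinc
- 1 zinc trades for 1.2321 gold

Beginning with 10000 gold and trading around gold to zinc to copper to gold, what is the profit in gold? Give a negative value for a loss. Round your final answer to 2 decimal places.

10000 gold × 0.84174 = 8417.4 zinc
8417.4 zinc × 2.2499 = 18938.30826 copper
18938.30826 copper × 0.66729 = 12637.3437188154 gold
Net change: 12637.3437188154 − 10000 = 2637.3437188154 gold

2637.34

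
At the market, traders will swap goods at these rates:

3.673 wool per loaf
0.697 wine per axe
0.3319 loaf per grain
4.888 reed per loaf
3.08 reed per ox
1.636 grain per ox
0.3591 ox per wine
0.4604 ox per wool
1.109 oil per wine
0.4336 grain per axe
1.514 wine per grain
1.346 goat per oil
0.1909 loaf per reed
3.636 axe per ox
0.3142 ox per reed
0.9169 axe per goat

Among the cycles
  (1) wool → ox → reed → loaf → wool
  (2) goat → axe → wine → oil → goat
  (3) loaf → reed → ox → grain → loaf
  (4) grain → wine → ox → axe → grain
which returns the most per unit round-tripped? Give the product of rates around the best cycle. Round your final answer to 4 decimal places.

0.9943

(1) 0.4604 × 3.08 × 0.1909 × 3.673 = 0.99429
(2) 0.9169 × 0.697 × 1.109 × 1.346 = 0.95396
(3) 4.888 × 0.3142 × 1.636 × 0.3319 = 0.83393
(4) 1.514 × 0.3591 × 3.636 × 0.4336 = 0.85715
Highest is cycle (1) at 0.9943 (≤1, no arbitrage).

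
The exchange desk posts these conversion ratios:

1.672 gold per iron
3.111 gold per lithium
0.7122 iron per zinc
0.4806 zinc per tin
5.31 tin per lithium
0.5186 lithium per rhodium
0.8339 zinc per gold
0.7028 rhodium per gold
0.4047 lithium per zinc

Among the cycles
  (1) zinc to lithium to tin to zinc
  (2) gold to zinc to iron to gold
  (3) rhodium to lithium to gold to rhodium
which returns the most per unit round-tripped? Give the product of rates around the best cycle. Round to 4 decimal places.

1.1339

(1) 0.4047 × 5.31 × 0.4806 = 1.03279
(2) 0.8339 × 0.7122 × 1.672 = 0.99301
(3) 0.5186 × 3.111 × 0.7028 = 1.13387
Highest is cycle (3) at 1.1339 (>1, arbitrage).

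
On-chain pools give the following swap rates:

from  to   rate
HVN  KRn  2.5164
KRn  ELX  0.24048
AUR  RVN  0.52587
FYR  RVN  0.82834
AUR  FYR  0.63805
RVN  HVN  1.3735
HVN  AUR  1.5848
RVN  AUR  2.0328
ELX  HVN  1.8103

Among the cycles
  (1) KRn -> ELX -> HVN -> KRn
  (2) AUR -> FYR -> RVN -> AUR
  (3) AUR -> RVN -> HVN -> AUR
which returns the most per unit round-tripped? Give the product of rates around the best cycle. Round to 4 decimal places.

(1) 0.24048 × 1.8103 × 2.5164 = 1.09549
(2) 0.63805 × 0.82834 × 2.0328 = 1.07438
(3) 0.52587 × 1.3735 × 1.5848 = 1.14467
Highest is cycle (3) at 1.1447 (>1, arbitrage).

1.1447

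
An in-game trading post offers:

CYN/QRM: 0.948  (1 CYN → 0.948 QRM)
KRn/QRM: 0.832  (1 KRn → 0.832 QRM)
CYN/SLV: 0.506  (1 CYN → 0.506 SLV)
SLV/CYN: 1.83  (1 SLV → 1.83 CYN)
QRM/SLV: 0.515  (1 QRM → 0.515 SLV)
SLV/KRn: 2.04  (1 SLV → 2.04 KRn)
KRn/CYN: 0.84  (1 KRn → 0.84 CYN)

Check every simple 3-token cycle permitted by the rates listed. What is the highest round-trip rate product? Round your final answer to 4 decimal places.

CYN→QRM→SLV→CYN: 0.948 × 0.515 × 1.83 = 0.89344
KRn→QRM→SLV→KRn: 0.832 × 0.515 × 2.04 = 0.87410
KRn→CYN→SLV→KRn: 0.84 × 0.506 × 2.04 = 0.86708
Maximum is CYN→QRM→SLV→CYN at 0.8934; no arbitrage — every cycle loses value.

0.8934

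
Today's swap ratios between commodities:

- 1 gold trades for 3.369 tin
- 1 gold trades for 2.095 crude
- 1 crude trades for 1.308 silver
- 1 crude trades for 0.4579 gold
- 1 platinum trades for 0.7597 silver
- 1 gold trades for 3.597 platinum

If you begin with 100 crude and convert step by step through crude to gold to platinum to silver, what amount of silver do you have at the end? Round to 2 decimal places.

100 crude × 0.4579 = 45.79 gold
45.79 gold × 3.597 = 164.70663 platinum
164.70663 platinum × 0.7597 = 125.127626811 silver

125.13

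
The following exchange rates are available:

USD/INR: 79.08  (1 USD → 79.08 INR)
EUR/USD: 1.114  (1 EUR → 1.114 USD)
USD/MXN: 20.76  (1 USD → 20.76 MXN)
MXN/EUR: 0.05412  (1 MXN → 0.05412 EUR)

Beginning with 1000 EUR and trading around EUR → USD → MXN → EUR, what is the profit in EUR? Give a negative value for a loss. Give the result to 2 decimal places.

1000 EUR × 1.114 = 1114 USD
1114 USD × 20.76 = 23126.64 MXN
23126.64 MXN × 0.05412 = 1251.6137568 EUR
Net change: 1251.6137568 − 1000 = 251.6137568 EUR

251.61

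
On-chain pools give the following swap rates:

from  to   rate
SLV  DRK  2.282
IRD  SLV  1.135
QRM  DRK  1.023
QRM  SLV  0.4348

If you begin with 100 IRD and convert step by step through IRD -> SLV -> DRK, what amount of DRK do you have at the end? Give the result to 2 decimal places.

100 IRD × 1.135 = 113.5 SLV
113.5 SLV × 2.282 = 259.007 DRK

259.01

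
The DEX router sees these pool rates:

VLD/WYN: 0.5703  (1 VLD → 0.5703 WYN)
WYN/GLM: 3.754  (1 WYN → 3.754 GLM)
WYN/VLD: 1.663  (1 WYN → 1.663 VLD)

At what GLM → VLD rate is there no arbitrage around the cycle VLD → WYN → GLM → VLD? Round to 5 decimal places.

0.46709

Known legs of the cycle: 0.5703 × 3.754 = 2.1409062
For no arbitrage the full-cycle product must be 1, so the missing rate is 1 / 2.1409062 ≈ 0.4670919.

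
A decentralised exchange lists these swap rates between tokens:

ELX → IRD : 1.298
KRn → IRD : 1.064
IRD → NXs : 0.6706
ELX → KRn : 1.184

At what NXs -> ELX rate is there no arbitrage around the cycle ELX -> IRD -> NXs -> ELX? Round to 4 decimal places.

1.1488

Known legs of the cycle: 1.298 × 0.6706 = 0.8704388
For no arbitrage the full-cycle product must be 1, so the missing rate is 1 / 0.8704388 ≈ 1.148846.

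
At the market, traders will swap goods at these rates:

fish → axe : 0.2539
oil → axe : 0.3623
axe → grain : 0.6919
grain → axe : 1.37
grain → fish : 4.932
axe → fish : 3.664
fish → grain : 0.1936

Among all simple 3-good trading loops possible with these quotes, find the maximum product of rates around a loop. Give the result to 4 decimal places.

fish→grain→axe→fish: 0.1936 × 1.37 × 3.664 = 0.97181
fish→axe→grain→fish: 0.2539 × 0.6919 × 4.932 = 0.86642
Maximum is fish→grain→axe→fish at 0.9718; no arbitrage — every cycle loses value.

0.9718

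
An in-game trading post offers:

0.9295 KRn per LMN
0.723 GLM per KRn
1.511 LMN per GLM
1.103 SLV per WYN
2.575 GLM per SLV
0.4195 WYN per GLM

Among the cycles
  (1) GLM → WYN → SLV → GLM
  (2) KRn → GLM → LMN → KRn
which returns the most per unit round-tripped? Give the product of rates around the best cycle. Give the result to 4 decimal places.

1.1915

(1) 0.4195 × 1.103 × 2.575 = 1.19147
(2) 0.723 × 1.511 × 0.9295 = 1.01544
Highest is cycle (1) at 1.1915 (>1, arbitrage).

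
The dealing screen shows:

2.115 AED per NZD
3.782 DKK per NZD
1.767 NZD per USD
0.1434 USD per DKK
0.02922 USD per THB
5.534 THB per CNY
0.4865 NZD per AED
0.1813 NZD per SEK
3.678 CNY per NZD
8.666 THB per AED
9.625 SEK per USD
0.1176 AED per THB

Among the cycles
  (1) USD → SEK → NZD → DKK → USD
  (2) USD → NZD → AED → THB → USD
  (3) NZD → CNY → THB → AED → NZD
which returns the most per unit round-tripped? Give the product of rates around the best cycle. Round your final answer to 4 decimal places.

1.1645

(1) 9.625 × 0.1813 × 3.782 × 0.1434 = 0.94639
(2) 1.767 × 2.115 × 8.666 × 0.02922 = 0.94634
(3) 3.678 × 5.534 × 0.1176 × 0.4865 = 1.16450
Highest is cycle (3) at 1.1645 (>1, arbitrage).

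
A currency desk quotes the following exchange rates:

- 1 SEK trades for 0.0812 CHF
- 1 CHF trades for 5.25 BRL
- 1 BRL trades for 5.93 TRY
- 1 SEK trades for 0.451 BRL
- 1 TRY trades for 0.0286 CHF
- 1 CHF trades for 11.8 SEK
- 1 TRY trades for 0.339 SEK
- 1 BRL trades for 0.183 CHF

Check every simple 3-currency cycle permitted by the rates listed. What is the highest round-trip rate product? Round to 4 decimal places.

0.9739

SEK→BRL→CHF→SEK: 0.451 × 0.183 × 11.8 = 0.97389
TRY→SEK→BRL→TRY: 0.339 × 0.451 × 5.93 = 0.90663
TRY→CHF→BRL→TRY: 0.0286 × 5.25 × 5.93 = 0.89039
Maximum is SEK→BRL→CHF→SEK at 0.9739; no arbitrage — every cycle loses value.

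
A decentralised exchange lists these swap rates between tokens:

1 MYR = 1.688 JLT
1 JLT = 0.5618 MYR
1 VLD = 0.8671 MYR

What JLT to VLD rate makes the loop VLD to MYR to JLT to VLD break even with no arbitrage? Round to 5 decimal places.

0.68322

Known legs of the cycle: 0.8671 × 1.688 = 1.4636648
For no arbitrage the full-cycle product must be 1, so the missing rate is 1 / 1.4636648 ≈ 0.6832165.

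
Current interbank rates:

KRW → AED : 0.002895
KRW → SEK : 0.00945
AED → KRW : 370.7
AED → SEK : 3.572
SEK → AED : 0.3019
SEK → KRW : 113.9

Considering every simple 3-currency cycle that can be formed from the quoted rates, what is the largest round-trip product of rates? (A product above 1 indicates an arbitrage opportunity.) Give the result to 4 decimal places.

1.1778

AED→SEK→KRW→AED: 3.572 × 113.9 × 0.002895 = 1.17783
AED→KRW→SEK→AED: 370.7 × 0.00945 × 0.3019 = 1.05759
Maximum is AED→SEK→KRW→AED at 1.1778; arbitrage exists.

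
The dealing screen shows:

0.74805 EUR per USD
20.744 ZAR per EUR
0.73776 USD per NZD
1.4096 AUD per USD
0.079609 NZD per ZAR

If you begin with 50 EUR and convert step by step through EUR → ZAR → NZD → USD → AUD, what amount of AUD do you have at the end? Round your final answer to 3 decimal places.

50 EUR × 20.744 = 1037.2 ZAR
1037.2 ZAR × 0.079609 = 82.5704548 NZD
82.5704548 NZD × 0.73776 = 60.917178733248 USD
60.917178733248 USD × 1.4096 = 85.8688551423863808 AUD

85.869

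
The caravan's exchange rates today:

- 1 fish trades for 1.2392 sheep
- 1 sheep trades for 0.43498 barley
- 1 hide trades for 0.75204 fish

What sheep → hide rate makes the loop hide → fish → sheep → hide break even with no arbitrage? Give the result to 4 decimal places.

Known legs of the cycle: 0.75204 × 1.2392 = 0.931927968
For no arbitrage the full-cycle product must be 1, so the missing rate is 1 / 0.931927968 ≈ 1.073044.

1.0730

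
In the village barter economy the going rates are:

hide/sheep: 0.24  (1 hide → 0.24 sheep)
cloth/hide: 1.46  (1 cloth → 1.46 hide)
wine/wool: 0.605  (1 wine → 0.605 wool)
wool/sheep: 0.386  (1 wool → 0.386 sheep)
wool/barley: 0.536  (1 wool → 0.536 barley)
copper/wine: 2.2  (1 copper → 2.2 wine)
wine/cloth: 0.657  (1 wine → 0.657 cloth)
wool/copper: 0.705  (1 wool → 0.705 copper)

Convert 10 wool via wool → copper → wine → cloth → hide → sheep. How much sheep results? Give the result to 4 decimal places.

3.5706

10 wool × 0.705 = 7.05 copper
7.05 copper × 2.2 = 15.51 wine
15.51 wine × 0.657 = 10.19007 cloth
10.19007 cloth × 1.46 = 14.8775022 hide
14.8775022 hide × 0.24 = 3.570600528 sheep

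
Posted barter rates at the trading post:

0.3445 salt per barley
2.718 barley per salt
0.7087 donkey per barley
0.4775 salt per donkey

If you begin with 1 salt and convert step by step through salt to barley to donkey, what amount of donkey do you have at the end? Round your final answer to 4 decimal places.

1.9262

1 salt × 2.718 = 2.718 barley
2.718 barley × 0.7087 = 1.9262466 donkey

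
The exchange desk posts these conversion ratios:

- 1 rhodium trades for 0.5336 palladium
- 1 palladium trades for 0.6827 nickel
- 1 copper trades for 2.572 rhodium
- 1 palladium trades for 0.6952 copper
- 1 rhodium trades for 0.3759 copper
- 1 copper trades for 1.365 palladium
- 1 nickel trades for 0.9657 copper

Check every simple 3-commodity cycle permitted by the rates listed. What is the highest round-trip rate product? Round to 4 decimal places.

0.9541

palladium→copper→rhodium→palladium: 0.6952 × 2.572 × 0.5336 = 0.95411
palladium→nickel→copper→palladium: 0.6827 × 0.9657 × 1.365 = 0.89992
Maximum is palladium→copper→rhodium→palladium at 0.9541; no arbitrage — every cycle loses value.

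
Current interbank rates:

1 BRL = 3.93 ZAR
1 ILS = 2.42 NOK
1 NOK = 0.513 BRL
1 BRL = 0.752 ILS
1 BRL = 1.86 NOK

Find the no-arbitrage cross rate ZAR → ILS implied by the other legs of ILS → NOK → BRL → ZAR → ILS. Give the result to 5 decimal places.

Known legs of the cycle: 2.42 × 0.513 × 3.93 = 4.8789378
For no arbitrage the full-cycle product must be 1, so the missing rate is 1 / 4.8789378 ≈ 0.2049626.

0.20496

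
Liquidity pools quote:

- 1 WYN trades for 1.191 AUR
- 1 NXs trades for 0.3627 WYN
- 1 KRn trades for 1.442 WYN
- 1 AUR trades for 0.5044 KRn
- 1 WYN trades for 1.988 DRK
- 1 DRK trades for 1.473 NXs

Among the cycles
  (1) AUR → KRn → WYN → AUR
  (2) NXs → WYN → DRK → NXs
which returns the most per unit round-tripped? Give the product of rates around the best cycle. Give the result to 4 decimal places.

(1) 0.5044 × 1.442 × 1.191 = 0.86627
(2) 0.3627 × 1.988 × 1.473 = 1.06210
Highest is cycle (2) at 1.0621 (>1, arbitrage).

1.0621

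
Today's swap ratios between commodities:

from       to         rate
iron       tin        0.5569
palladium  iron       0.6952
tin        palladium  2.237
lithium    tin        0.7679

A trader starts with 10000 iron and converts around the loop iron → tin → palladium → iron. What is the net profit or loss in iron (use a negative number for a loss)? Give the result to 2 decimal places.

-1339.30

10000 iron × 0.5569 = 5569 tin
5569 tin × 2.237 = 12457.853 palladium
12457.853 palladium × 0.6952 = 8660.6994056 iron
Net change: 8660.6994056 − 10000 = -1339.3005944 iron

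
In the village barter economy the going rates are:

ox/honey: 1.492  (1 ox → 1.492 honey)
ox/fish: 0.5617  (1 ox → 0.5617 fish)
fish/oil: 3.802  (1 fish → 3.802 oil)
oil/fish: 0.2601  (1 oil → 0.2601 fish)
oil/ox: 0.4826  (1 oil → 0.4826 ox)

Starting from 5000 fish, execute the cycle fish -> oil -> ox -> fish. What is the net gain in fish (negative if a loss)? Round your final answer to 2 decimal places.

153.16

5000 fish × 3.802 = 19010 oil
19010 oil × 0.4826 = 9174.226 ox
9174.226 ox × 0.5617 = 5153.1627442 fish
Net change: 5153.1627442 − 5000 = 153.1627442 fish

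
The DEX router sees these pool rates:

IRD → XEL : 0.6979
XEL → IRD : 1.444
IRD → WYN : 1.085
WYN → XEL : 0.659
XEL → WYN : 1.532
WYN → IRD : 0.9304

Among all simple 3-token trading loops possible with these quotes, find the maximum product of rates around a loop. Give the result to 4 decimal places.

WYN→XEL→IRD→WYN: 0.659 × 1.444 × 1.085 = 1.03248
WYN→IRD→XEL→WYN: 0.9304 × 0.6979 × 1.532 = 0.99477
Maximum is WYN→XEL→IRD→WYN at 1.0325; arbitrage exists.

1.0325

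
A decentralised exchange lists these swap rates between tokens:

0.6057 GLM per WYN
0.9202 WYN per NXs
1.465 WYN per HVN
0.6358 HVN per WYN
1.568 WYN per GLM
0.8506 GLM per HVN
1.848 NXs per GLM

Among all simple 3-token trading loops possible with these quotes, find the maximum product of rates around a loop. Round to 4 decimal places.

1.0300

NXs→WYN→GLM→NXs: 0.9202 × 0.6057 × 1.848 = 1.03001
HVN→GLM→WYN→HVN: 0.8506 × 1.568 × 0.6358 = 0.84799
Maximum is NXs→WYN→GLM→NXs at 1.0300; arbitrage exists.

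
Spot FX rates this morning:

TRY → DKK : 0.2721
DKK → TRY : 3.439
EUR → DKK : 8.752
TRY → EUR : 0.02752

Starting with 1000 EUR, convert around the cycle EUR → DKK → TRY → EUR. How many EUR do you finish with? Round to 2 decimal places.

1000 EUR × 8.752 = 8752 DKK
8752 DKK × 3.439 = 30098.128 TRY
30098.128 TRY × 0.02752 = 828.30048256 EUR

828.30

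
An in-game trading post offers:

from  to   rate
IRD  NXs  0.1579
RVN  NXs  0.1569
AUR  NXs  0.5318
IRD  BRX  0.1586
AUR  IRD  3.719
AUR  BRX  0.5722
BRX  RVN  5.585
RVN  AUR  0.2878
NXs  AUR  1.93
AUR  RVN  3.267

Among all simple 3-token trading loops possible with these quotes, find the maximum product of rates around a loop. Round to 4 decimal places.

IRD→NXs→AUR→IRD: 0.1579 × 1.93 × 3.719 = 1.13335
RVN→NXs→AUR→RVN: 0.1569 × 1.93 × 3.267 = 0.98930
RVN→AUR→BRX→RVN: 0.2878 × 0.5722 × 5.585 = 0.91973
Maximum is IRD→NXs→AUR→IRD at 1.1334; arbitrage exists.

1.1334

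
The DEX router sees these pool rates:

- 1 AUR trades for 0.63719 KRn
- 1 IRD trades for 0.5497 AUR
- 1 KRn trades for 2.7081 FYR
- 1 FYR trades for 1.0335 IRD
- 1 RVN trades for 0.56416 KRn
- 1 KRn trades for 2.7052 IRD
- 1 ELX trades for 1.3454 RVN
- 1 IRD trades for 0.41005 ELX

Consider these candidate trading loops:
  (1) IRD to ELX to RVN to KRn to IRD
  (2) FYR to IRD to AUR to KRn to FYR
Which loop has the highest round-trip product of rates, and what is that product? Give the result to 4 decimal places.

0.9803

(1) 0.41005 × 1.3454 × 0.56416 × 2.7052 = 0.84196
(2) 1.0335 × 0.5497 × 0.63719 × 2.7081 = 0.98032
Highest is cycle (2) at 0.9803 (≤1, no arbitrage).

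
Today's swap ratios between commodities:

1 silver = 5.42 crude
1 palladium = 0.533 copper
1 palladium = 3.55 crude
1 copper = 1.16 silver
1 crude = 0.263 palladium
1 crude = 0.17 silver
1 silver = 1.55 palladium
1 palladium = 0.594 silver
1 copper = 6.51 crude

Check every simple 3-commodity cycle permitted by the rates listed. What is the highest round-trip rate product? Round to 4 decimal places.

copper→silver→palladium→copper: 1.16 × 1.55 × 0.533 = 0.95833
crude→silver→palladium→crude: 0.17 × 1.55 × 3.55 = 0.93543
crude→palladium→copper→crude: 0.263 × 0.533 × 6.51 = 0.91257
crude→palladium→silver→crude: 0.263 × 0.594 × 5.42 = 0.84672
Maximum is copper→silver→palladium→copper at 0.9583; no arbitrage — every cycle loses value.

0.9583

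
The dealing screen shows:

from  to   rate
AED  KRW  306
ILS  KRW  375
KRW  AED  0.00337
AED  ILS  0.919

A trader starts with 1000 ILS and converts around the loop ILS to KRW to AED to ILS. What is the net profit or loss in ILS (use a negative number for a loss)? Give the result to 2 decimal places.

161.39

1000 ILS × 375 = 375000 KRW
375000 KRW × 0.00337 = 1263.75 AED
1263.75 AED × 0.919 = 1161.38625 ILS
Net change: 1161.38625 − 1000 = 161.38625 ILS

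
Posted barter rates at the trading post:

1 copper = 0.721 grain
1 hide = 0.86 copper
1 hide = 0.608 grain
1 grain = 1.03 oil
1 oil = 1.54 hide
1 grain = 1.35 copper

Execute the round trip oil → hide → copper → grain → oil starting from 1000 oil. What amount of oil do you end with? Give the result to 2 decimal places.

1000 oil × 1.54 = 1540 hide
1540 hide × 0.86 = 1324.4 copper
1324.4 copper × 0.721 = 954.8924 grain
954.8924 grain × 1.03 = 983.539172 oil

983.54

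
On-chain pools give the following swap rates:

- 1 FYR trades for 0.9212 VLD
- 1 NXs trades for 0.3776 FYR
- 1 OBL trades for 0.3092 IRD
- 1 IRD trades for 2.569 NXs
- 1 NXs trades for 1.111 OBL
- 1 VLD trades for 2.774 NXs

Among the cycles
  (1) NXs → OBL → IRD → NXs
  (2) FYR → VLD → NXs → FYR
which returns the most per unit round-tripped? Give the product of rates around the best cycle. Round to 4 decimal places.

(1) 1.111 × 0.3092 × 2.569 = 0.88251
(2) 0.9212 × 2.774 × 0.3776 = 0.96492
Highest is cycle (2) at 0.9649 (≤1, no arbitrage).

0.9649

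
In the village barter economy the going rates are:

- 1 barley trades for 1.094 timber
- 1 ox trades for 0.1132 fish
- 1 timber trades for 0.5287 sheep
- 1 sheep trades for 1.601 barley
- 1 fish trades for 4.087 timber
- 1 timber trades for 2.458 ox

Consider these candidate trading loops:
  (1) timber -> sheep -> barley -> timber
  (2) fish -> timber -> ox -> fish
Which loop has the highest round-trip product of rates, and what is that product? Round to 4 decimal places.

(1) 0.5287 × 1.601 × 1.094 = 0.92601
(2) 4.087 × 2.458 × 0.1132 = 1.13719
Highest is cycle (2) at 1.1372 (>1, arbitrage).

1.1372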